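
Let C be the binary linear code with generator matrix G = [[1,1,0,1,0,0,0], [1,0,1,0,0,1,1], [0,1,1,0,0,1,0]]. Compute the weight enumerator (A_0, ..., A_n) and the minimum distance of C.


Weight distribution: A_0 = 1, A_2 = 1, A_3 = 3, A_4 = 2, A_5 = 1. Minimum distance d = 2.

Enumerate all 2^3 = 8 messages m ∈ F_2^3.
For each, compute codeword c = mG in F_2^7, then tally its weight.
  m = 000 → c = 0000000, weight = 0.
  m = 100 → c = 1101000, weight = 3.
  m = 010 → c = 1010011, weight = 4.
  m = 110 → c = 0111011, weight = 5.
  m = 001 → c = 0110010, weight = 3.
  m = 101 → c = 1011010, weight = 4.
  m = 011 → c = 1100001, weight = 3.
  m = 111 → c = 0001001, weight = 2.
Tally weights:
  weight 0: 1 codewords.
  weight 2: 1 codewords.
  weight 3: 3 codewords.
  weight 4: 2 codewords.
  weight 5: 1 codewords.
Minimum distance d = smallest w > 0 with A_w > 0 = 2.
Sanity: Σ A_w = 8 = 2^3 = 8 ✓.


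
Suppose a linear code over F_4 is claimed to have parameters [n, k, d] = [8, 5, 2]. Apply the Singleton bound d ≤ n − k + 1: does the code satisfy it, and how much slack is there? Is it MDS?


Singleton RHS = n − k + 1 = 4, slack = 2, bound satisfied, not MDS.

Singleton bound: d ≤ n − k + 1.
Here n = 8, k = 5, so n − k + 1 = 4.
Given d = 2, check d ≤ 4: YES.
Slack = (n − k + 1) − d = 2.
The code is NOT MDS (slack = 2 > 0).
Description: the claimed parameters are [8, 5, 2]_4; such a code would be non-MDS.


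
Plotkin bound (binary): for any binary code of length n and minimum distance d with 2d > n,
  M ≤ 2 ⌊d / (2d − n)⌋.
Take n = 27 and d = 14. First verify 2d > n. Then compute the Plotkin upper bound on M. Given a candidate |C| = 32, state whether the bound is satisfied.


Plotkin bound M ≤ 28; given |C| = 32 > bound (violated).

Check applicability: 2d = 28, n = 27.
2d − n = 1 > 0, so Plotkin applies.
Compute d/(2d−n) = 14/1 ≈ 14.0000.
⌊d/(2d−n)⌋ = 14.
Plotkin bound: M ≤ 2·14 = 28.
Given |C| = 32, check: VIOLATED.
This |C| is above the Plotkin bound, so no binary code with n = 27, d = 14 and 32 codewords exists.


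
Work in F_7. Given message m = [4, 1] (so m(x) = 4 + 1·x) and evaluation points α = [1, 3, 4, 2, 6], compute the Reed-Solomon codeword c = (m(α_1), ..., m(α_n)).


c = [5, 0, 1, 6, 3]

Message polynomial: m(x) = 4 + 1·x (mod 7).
For each evaluation point α_i, compute m(α_i) mod 7:
  α_1 = 1: Horner steps 1 → 5, so m(1) = 5.
  α_2 = 3: Horner steps 1 → 0, so m(3) = 0.
  α_3 = 4: Horner steps 1 → 1, so m(4) = 1.
  α_4 = 2: Horner steps 1 → 6, so m(2) = 6.
  α_5 = 6: Horner steps 1 → 3, so m(6) = 3.
Codeword c = [5, 0, 1, 6, 3] ∈ F_7^5.


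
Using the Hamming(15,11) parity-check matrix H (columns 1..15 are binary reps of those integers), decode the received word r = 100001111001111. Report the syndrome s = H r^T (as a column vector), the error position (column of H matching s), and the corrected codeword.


s = (0, 0, 0, 1)^T, error position = 1, corrected codeword c = 000001111001111

Compute s = H r^T mod 2 one row at a time:
  s_1 = 1 + 1 + 0 + 0 + 1 + 1 + 1 + 1 = 6 ≡ 0 (mod 2).
  s_2 = 0 + 0 + 1 + 1 + 1 + 1 + 1 + 1 = 6 ≡ 0 (mod 2).
  s_3 = 0 + 0 + 1 + 1 + 0 + 0 + 1 + 1 = 4 ≡ 0 (mod 2).
  s_4 = 1 + 0 + 0 + 1 + 1 + 0 + 1 + 1 = 5 ≡ 1 (mod 2).
s = (0, 0, 0, 1)^T — this equals column 1 of H (binary 0001), so error is at position 1.
Correct: flip bit 1 of r = 100001111001111 to get c = 000001111001111.


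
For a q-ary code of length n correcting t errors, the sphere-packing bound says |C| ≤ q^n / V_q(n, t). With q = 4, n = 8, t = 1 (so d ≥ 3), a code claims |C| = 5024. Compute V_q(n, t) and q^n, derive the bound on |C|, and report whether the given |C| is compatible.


V_q(n, t) = 25, q^n = 65536, Hamming bound = 2621, |C| = 5024 > bound (violated).

Step 1: Compute V_q(n, t) = Σ_{j=0}^1 C(n, j) (q−1)^j.
  j = 0: C(8,0)·(3)^0 = 1·1 = 1.
  j = 1: C(8,1)·(3)^1 = 8·3 = 24.
  V_q(n, t) = 1 + 24 = 25.
Step 2: q^n = 4^8 = 65536.
Step 3: Hamming bound ⌊q^n / V_q(n,t)⌋ = ⌊65536/25⌋ = 2621.
Step 4: Compare |C| = 5024 to 2621: violated.
The claimed |C| lies above the Hamming bound, so no 4-ary code of length 8 with d ≥ 3 can have 5024 codewords.


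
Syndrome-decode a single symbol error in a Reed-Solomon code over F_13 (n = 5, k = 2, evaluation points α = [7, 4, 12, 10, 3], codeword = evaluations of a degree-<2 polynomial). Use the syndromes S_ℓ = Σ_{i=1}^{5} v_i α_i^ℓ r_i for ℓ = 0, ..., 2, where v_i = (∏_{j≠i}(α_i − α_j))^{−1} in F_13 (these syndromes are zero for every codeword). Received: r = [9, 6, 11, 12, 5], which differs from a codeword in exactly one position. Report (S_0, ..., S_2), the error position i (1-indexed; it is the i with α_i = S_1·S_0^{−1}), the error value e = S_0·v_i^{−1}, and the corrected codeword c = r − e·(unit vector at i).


S = (2, 11, 2), error at position 3, error magnitude e = 10, c = [9, 6, 1, 12, 5].

Step 1: column multipliers v_i = (∏_{j≠i}(α_i − α_j))^{−1} mod 13.
  i = 1 (α = 7): (7−4)(7−12)(7−10)(7−3) = 3·(−5)·(−3)·4 = 180 ≡ 11, so v_1 = 11^{−1} = 6 (mod 13).
  i = 2 (α = 4): (4−7)(4−12)(4−10)(4−3) = (−3)·(−8)·(−6)·1 = −144 ≡ 12, so v_2 = 12^{−1} = 12 (mod 13).
  i = 3 (α = 12): (12−7)(12−4)(12−10)(12−3) = 5·8·2·9 = 720 ≡ 5, so v_3 = 5^{−1} = 8 (mod 13).
  i = 4 (α = 10): (10−7)(10−4)(10−12)(10−3) = 3·6·(−2)·7 = −252 ≡ 8, so v_4 = 8^{−1} = 5 (mod 13).
  i = 5 (α = 3): (3−7)(3−4)(3−12)(3−10) = (−4)·(−1)·(−9)·(−7) = 252 ≡ 5, so v_5 = 5^{−1} = 8 (mod 13).
  v = [6, 12, 8, 5, 8].
Step 2: syndromes of r = [9, 6, 11, 12, 5] (all sums mod 13).
  S_0 = Σ v_i r_i = 6·9 + 12·6 + 8·11 + 5·12 + 8·5 = 314 ≡ 2.
  S_1 = Σ v_i α_i r_i = 6·7·9 + 12·4·6 + 8·12·11 + 5·10·12 + 8·3·5 = 2442 ≡ 11.
  α_i^2 mod 13 = [10, 3, 1, 9, 9].
  S_2 = Σ v_i α_i^2 r_i = 6·10·9 + 12·3·6 + 8·1·11 + 5·9·12 + 8·9·5 = 1744 ≡ 2.
  S = (2, 11, 2) ≠ 0, so r is not a codeword (an error is present).
Step 3: locate the error. For a single error e at position i, S_ℓ = v_i·e·α_i^ℓ, so α_err = S_1/S_0.
  S_0^{−1} = 2^{−1} = 7 (mod 13), so α_err = 11·7 = 77 ≡ 12 = α_3. Error position i = 3.
  Consistency check: S_2/S_1 = 2·6 = 12 ≡ 12 = α_err ✓ (single-error assumption holds).
Step 4: error magnitude e = S_0/v_3 = S_0·∏_{j≠3}(α_3 − α_j) = 2·5 = 10 ≡ 10 (mod 13).
Step 5: correct position 3: c_3 = r_3 − e = 11 − 10 ≡ 1 (mod 13). Hence c = [9, 6, 1, 12, 5].
  Check: interpolating c through the α_i gives m(x) = 2 + 1·x (degree < 2) with m(α_i) = c_i for every i, so c is indeed a codeword.


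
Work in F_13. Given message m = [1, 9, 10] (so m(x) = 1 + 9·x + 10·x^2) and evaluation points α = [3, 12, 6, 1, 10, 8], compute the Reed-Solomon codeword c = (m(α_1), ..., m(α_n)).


c = [1, 2, 12, 7, 12, 11]

Message polynomial: m(x) = 1 + 9·x + 10·x^2 (mod 13).
For each evaluation point α_i, compute m(α_i) mod 13:
  α_1 = 3: Horner steps 10 → 0 → 1, so m(3) = 1.
  α_2 = 12: Horner steps 10 → 12 → 2, so m(12) = 2.
  α_3 = 6: Horner steps 10 → 4 → 12, so m(6) = 12.
  α_4 = 1: Horner steps 10 → 6 → 7, so m(1) = 7.
  α_5 = 10: Horner steps 10 → 5 → 12, so m(10) = 12.
  α_6 = 8: Horner steps 10 → 11 → 11, so m(8) = 11.
Codeword c = [1, 2, 12, 7, 12, 11] ∈ F_13^6.


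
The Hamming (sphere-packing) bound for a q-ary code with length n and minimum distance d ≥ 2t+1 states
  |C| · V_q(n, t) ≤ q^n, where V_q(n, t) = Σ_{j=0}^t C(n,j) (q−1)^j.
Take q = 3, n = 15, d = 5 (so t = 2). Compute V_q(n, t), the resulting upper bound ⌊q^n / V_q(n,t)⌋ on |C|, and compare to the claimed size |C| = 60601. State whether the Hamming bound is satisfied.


V_q(n, t) = 451, q^n = 14348907, Hamming bound = 31815, |C| = 60601 > bound (violated).

Step 1: Compute V_q(n, t) = Σ_{j=0}^2 C(n, j) (q−1)^j.
  j = 0: C(15,0)·(2)^0 = 1·1 = 1.
  j = 1: C(15,1)·(2)^1 = 15·2 = 30.
  j = 2: C(15,2)·(2)^2 = 105·4 = 420.
  V_q(n, t) = 1 + 30 + 420 = 451.
Step 2: q^n = 3^15 = 14348907.
Step 3: Hamming bound ⌊q^n / V_q(n,t)⌋ = ⌊14348907/451⌋ = 31815.
Step 4: Compare |C| = 60601 to 31815: violated.
The claimed |C| lies above the Hamming bound, so no 3-ary code of length 15 with d ≥ 5 can have 60601 codewords.


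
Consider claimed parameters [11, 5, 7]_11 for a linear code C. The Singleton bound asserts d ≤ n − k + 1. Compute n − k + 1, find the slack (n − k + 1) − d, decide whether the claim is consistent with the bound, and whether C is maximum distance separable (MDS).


Singleton RHS = n − k + 1 = 7, slack = 0, bound satisfied, MDS.

Singleton bound: d ≤ n − k + 1.
Here n = 11, k = 5, so n − k + 1 = 7.
Given d = 7, check d ≤ 7: YES.
Slack = (n − k + 1) − d = 0.
The code is MDS (slack = 0).
Description: the claimed parameters are [11, 5, 7]_11; such a code would be MDS (meets Singleton bound).


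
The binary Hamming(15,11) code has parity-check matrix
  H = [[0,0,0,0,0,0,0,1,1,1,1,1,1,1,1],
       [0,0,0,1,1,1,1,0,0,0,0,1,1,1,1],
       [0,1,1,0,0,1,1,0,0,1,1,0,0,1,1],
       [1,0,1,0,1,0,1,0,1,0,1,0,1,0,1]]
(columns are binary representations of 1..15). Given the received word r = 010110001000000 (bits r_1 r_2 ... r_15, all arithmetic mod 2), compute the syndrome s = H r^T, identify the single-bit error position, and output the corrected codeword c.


s = (1, 0, 1, 0)^T, error position = 10, corrected codeword c = 010110001100000

Compute s = H r^T mod 2 one row at a time:
  s_1 = 0 + 1 + 0 + 0 + 0 + 0 + 0 + 0 = 1 ≡ 1 (mod 2).
  s_2 = 1 + 1 + 0 + 0 + 0 + 0 + 0 + 0 = 2 ≡ 0 (mod 2).
  s_3 = 1 + 0 + 0 + 0 + 0 + 0 + 0 + 0 = 1 ≡ 1 (mod 2).
  s_4 = 0 + 0 + 1 + 0 + 1 + 0 + 0 + 0 = 2 ≡ 0 (mod 2).
s = (1, 0, 1, 0)^T — this equals column 10 of H (binary 1010), so error is at position 10.
Correct: flip bit 10 of r = 010110001000000 to get c = 010110001100000.


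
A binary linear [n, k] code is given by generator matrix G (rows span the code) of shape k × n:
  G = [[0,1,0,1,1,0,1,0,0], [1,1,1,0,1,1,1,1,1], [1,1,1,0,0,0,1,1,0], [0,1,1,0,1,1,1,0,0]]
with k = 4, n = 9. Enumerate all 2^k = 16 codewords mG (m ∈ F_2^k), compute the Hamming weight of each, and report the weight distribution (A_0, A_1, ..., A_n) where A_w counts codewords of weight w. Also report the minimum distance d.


Weight distribution: A_0 = 1, A_3 = 3, A_4 = 4, A_5 = 4, A_6 = 2, A_7 = 1, A_8 = 1. Minimum distance d = 3.

Enumerate all 2^4 = 16 messages m ∈ F_2^4.
For each, compute codeword c = mG in F_2^9, then tally its weight.
  m = 0000 → c = 000000000, weight = 0.
  m = 1000 → c = 010110100, weight = 4.
  m = 0100 → c = 111011111, weight = 8.
  m = 1100 → c = 101101011, weight = 6.
  m = 0010 → c = 111000110, weight = 5.
  m = 1010 → c = 101110010, weight = 5.
  m = 0110 → c = 000011001, weight = 3.
  m = 1110 → c = 010101101, weight = 5.
  m = 0001 → c = 011011100, weight = 5.
  m = 1001 → c = 001101000, weight = 3.
  m = 0101 → c = 100000011, weight = 3.
  m = 1101 → c = 110110111, weight = 7.
  m = 0011 → c = 100011010, weight = 4.
  m = 1011 → c = 110101110, weight = 6.
  m = 0111 → c = 011000101, weight = 4.
  m = 1111 → c = 001110001, weight = 4.
Tally weights:
  weight 0: 1 codewords.
  weight 3: 3 codewords.
  weight 4: 4 codewords.
  weight 5: 4 codewords.
  weight 6: 2 codewords.
  weight 7: 1 codewords.
  weight 8: 1 codewords.
Minimum distance d = smallest w > 0 with A_w > 0 = 3.
Sanity: Σ A_w = 16 = 2^4 = 16 ✓.


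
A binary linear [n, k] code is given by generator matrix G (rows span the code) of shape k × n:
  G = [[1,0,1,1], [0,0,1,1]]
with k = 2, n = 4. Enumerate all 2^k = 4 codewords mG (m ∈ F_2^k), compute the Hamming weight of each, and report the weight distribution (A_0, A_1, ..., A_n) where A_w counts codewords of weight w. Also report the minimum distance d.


Weight distribution: A_0 = 1, A_1 = 1, A_2 = 1, A_3 = 1. Minimum distance d = 1.

Enumerate all 2^2 = 4 messages m ∈ F_2^2.
For each, compute codeword c = mG in F_2^4, then tally its weight.
  m = 00 → c = 0000, weight = 0.
  m = 10 → c = 1011, weight = 3.
  m = 01 → c = 0011, weight = 2.
  m = 11 → c = 1000, weight = 1.
Tally weights:
  weight 0: 1 codewords.
  weight 1: 1 codewords.
  weight 2: 1 codewords.
  weight 3: 1 codewords.
Minimum distance d = smallest w > 0 with A_w > 0 = 1.
Sanity: Σ A_w = 4 = 2^2 = 4 ✓.


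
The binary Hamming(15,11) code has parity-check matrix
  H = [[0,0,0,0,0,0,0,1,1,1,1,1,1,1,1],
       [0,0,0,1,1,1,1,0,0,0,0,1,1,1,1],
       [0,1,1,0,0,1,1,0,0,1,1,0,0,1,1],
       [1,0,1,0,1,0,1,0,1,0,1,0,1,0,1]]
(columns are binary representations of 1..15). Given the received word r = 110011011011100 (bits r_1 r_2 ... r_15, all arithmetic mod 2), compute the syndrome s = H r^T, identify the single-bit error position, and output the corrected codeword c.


s = (1, 0, 1, 1)^T, error position = 11, corrected codeword c = 110011011001100

Compute s = H r^T mod 2 one row at a time:
  s_1 = 1 + 1 + 0 + 1 + 1 + 1 + 0 + 0 = 5 ≡ 1 (mod 2).
  s_2 = 0 + 1 + 1 + 0 + 1 + 1 + 0 + 0 = 4 ≡ 0 (mod 2).
  s_3 = 1 + 0 + 1 + 0 + 0 + 1 + 0 + 0 = 3 ≡ 1 (mod 2).
  s_4 = 1 + 0 + 1 + 0 + 1 + 1 + 1 + 0 = 5 ≡ 1 (mod 2).
s = (1, 0, 1, 1)^T — this equals column 11 of H (binary 1011), so error is at position 11.
Correct: flip bit 11 of r = 110011011011100 to get c = 110011011001100.


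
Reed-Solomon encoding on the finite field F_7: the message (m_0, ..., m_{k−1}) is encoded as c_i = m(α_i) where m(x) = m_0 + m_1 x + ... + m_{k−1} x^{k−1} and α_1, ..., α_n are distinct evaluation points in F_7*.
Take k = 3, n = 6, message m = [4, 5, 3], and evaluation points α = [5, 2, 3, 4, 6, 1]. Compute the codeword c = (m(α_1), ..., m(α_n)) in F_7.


c = [6, 5, 4, 2, 2, 5]

Message polynomial: m(x) = 4 + 5·x + 3·x^2 (mod 7).
For each evaluation point α_i, compute m(α_i) mod 7:
  α_1 = 5: Horner steps 3 → 6 → 6, so m(5) = 6.
  α_2 = 2: Horner steps 3 → 4 → 5, so m(2) = 5.
  α_3 = 3: Horner steps 3 → 0 → 4, so m(3) = 4.
  α_4 = 4: Horner steps 3 → 3 → 2, so m(4) = 2.
  α_5 = 6: Horner steps 3 → 2 → 2, so m(6) = 2.
  α_6 = 1: Horner steps 3 → 1 → 5, so m(1) = 5.
Codeword c = [6, 5, 4, 2, 2, 5] ∈ F_7^6.


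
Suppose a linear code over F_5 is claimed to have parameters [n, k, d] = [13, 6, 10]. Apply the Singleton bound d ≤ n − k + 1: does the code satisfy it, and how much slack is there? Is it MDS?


Singleton RHS = n − k + 1 = 8, slack = -2, bound violated (no such code; not MDS).

Singleton bound: d ≤ n − k + 1.
Here n = 13, k = 6, so n − k + 1 = 8.
Given d = 10, check d ≤ 8: NO.
Slack = (n − k + 1) − d = -2.
The slack is negative: d = 10 exceeds n − k + 1 = 8 by 2, so the Singleton bound is violated and no linear [13, 6, 10]_5 code can exist. In particular it is not MDS (MDS requires d = n − k + 1 exactly).
Description: the claimed parameters are [13, 6, 10]_5; such a code would be impossible (violates the Singleton bound).


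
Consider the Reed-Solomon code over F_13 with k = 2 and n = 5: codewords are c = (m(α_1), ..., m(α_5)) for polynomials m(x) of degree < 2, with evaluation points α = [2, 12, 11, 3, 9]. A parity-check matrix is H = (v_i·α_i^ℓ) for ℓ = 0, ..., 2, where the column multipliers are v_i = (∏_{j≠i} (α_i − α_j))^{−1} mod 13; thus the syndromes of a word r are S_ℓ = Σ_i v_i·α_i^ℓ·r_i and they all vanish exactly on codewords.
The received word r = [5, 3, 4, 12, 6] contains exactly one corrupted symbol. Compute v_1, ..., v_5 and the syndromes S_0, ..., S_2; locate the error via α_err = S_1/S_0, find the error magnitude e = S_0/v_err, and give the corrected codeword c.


S = (3, 6, 12), error at position 1, error magnitude e = 5, c = [0, 3, 4, 12, 6].

Step 1: column multipliers v_i = (∏_{j≠i}(α_i − α_j))^{−1} mod 13.
  i = 1 (α = 2): (2−12)(2−11)(2−3)(2−9) = (−10)·(−9)·(−1)·(−7) = 630 ≡ 6, so v_1 = 6^{−1} = 11 (mod 13).
  i = 2 (α = 12): (12−2)(12−11)(12−3)(12−9) = 10·1·9·3 = 270 ≡ 10, so v_2 = 10^{−1} = 4 (mod 13).
  i = 3 (α = 11): (11−2)(11−12)(11−3)(11−9) = 9·(−1)·8·2 = −144 ≡ 12, so v_3 = 12^{−1} = 12 (mod 13).
  i = 4 (α = 3): (3−2)(3−12)(3−11)(3−9) = 1·(−9)·(−8)·(−6) = −432 ≡ 10, so v_4 = 10^{−1} = 4 (mod 13).
  i = 5 (α = 9): (9−2)(9−12)(9−11)(9−3) = 7·(−3)·(−2)·6 = 252 ≡ 5, so v_5 = 5^{−1} = 8 (mod 13).
  v = [11, 4, 12, 4, 8].
Step 2: syndromes of r = [5, 3, 4, 12, 6] (all sums mod 13).
  S_0 = Σ v_i r_i = 11·5 + 4·3 + 12·4 + 4·12 + 8·6 = 211 ≡ 3.
  S_1 = Σ v_i α_i r_i = 11·2·5 + 4·12·3 + 12·11·4 + 4·3·12 + 8·9·6 = 1358 ≡ 6.
  α_i^2 mod 13 = [4, 1, 4, 9, 3].
  S_2 = Σ v_i α_i^2 r_i = 11·4·5 + 4·1·3 + 12·4·4 + 4·9·12 + 8·3·6 = 1000 ≡ 12.
  S = (3, 6, 12) ≠ 0, so r is not a codeword (an error is present).
Step 3: locate the error. For a single error e at position i, S_ℓ = v_i·e·α_i^ℓ, so α_err = S_1/S_0.
  S_0^{−1} = 3^{−1} = 9 (mod 13), so α_err = 6·9 = 54 ≡ 2 = α_1. Error position i = 1.
  Consistency check: S_2/S_1 = 12·11 = 132 ≡ 2 = α_err ✓ (single-error assumption holds).
Step 4: error magnitude e = S_0/v_1 = S_0·∏_{j≠1}(α_1 − α_j) = 3·6 = 18 ≡ 5 (mod 13).
Step 5: correct position 1: c_1 = r_1 − e = 5 − 5 ≡ 0 (mod 13). Hence c = [0, 3, 4, 12, 6].
  Check: interpolating c through the α_i gives m(x) = 2 + 12·x (degree < 2) with m(α_i) = c_i for every i, so c is indeed a codeword.


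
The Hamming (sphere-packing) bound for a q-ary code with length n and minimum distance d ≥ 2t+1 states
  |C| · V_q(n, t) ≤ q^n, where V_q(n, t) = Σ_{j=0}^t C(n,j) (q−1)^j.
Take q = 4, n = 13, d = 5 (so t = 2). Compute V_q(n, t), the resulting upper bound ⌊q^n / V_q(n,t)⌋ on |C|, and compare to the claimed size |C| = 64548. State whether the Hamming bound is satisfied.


V_q(n, t) = 742, q^n = 67108864, Hamming bound = 90443, |C| = 64548 ≤ bound (satisfied).

Step 1: Compute V_q(n, t) = Σ_{j=0}^2 C(n, j) (q−1)^j.
  j = 0: C(13,0)·(3)^0 = 1·1 = 1.
  j = 1: C(13,1)·(3)^1 = 13·3 = 39.
  j = 2: C(13,2)·(3)^2 = 78·9 = 702.
  V_q(n, t) = 1 + 39 + 702 = 742.
Step 2: q^n = 4^13 = 67108864.
Step 3: Hamming bound ⌊q^n / V_q(n,t)⌋ = ⌊67108864/742⌋ = 90443.
Step 4: Compare |C| = 64548 to 90443: satisfied.
The claimed |C| lies below the Hamming bound.


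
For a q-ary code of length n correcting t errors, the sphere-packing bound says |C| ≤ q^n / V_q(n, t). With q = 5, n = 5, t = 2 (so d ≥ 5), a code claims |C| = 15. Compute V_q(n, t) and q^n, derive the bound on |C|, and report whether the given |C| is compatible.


V_q(n, t) = 181, q^n = 3125, Hamming bound = 17, |C| = 15 ≤ bound (satisfied).

Step 1: Compute V_q(n, t) = Σ_{j=0}^2 C(n, j) (q−1)^j.
  j = 0: C(5,0)·(4)^0 = 1·1 = 1.
  j = 1: C(5,1)·(4)^1 = 5·4 = 20.
  j = 2: C(5,2)·(4)^2 = 10·16 = 160.
  V_q(n, t) = 1 + 20 + 160 = 181.
Step 2: q^n = 5^5 = 3125.
Step 3: Hamming bound ⌊q^n / V_q(n,t)⌋ = ⌊3125/181⌋ = 17.
Step 4: Compare |C| = 15 to 17: satisfied.
The claimed |C| lies below the Hamming bound.


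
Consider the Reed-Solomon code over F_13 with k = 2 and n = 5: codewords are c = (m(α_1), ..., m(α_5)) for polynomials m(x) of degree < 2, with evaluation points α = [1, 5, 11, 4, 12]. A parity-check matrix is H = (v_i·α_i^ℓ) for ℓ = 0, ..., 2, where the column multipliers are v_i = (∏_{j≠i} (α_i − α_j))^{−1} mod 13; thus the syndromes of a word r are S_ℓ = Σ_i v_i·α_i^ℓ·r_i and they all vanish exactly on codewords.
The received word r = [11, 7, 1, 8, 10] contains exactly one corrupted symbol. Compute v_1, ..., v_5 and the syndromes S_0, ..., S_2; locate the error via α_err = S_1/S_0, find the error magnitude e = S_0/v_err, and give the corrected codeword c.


S = (2, 11, 2), error at position 5, error magnitude e = 10, c = [11, 7, 1, 8, 0].

Step 1: column multipliers v_i = (∏_{j≠i}(α_i − α_j))^{−1} mod 13.
  i = 1 (α = 1): (1−5)(1−11)(1−4)(1−12) = (−4)·(−10)·(−3)·(−11) = 1320 ≡ 7, so v_1 = 7^{−1} = 2 (mod 13).
  i = 2 (α = 5): (5−1)(5−11)(5−4)(5−12) = 4·(−6)·1·(−7) = 168 ≡ 12, so v_2 = 12^{−1} = 12 (mod 13).
  i = 3 (α = 11): (11−1)(11−5)(11−4)(11−12) = 10·6·7·(−1) = −420 ≡ 9, so v_3 = 9^{−1} = 3 (mod 13).
  i = 4 (α = 4): (4−1)(4−5)(4−11)(4−12) = 3·(−1)·(−7)·(−8) = −168 ≡ 1, so v_4 = 1^{−1} = 1 (mod 13).
  i = 5 (α = 12): (12−1)(12−5)(12−11)(12−4) = 11·7·1·8 = 616 ≡ 5, so v_5 = 5^{−1} = 8 (mod 13).
  v = [2, 12, 3, 1, 8].
Step 2: syndromes of r = [11, 7, 1, 8, 10] (all sums mod 13).
  S_0 = Σ v_i r_i = 2·11 + 12·7 + 3·1 + 1·8 + 8·10 = 197 ≡ 2.
  S_1 = Σ v_i α_i r_i = 2·1·11 + 12·5·7 + 3·11·1 + 1·4·8 + 8·12·10 = 1467 ≡ 11.
  α_i^2 mod 13 = [1, 12, 4, 3, 1].
  S_2 = Σ v_i α_i^2 r_i = 2·1·11 + 12·12·7 + 3·4·1 + 1·3·8 + 8·1·10 = 1146 ≡ 2.
  S = (2, 11, 2) ≠ 0, so r is not a codeword (an error is present).
Step 3: locate the error. For a single error e at position i, S_ℓ = v_i·e·α_i^ℓ, so α_err = S_1/S_0.
  S_0^{−1} = 2^{−1} = 7 (mod 13), so α_err = 11·7 = 77 ≡ 12 = α_5. Error position i = 5.
  Consistency check: S_2/S_1 = 2·6 = 12 ≡ 12 = α_err ✓ (single-error assumption holds).
Step 4: error magnitude e = S_0/v_5 = S_0·∏_{j≠5}(α_5 − α_j) = 2·5 = 10 ≡ 10 (mod 13).
Step 5: correct position 5: c_5 = r_5 − e = 10 − 10 ≡ 0 (mod 13). Hence c = [11, 7, 1, 8, 0].
  Check: interpolating c through the α_i gives m(x) = 12 + 12·x (degree < 2) with m(α_i) = c_i for every i, so c is indeed a codeword.


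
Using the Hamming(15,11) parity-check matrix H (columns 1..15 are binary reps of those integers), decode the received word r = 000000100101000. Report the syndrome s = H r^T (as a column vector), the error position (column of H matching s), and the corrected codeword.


s = (0, 0, 0, 1)^T, error position = 1, corrected codeword c = 100000100101000

Compute s = H r^T mod 2 one row at a time:
  s_1 = 0 + 0 + 1 + 0 + 1 + 0 + 0 + 0 = 2 ≡ 0 (mod 2).
  s_2 = 0 + 0 + 0 + 1 + 1 + 0 + 0 + 0 = 2 ≡ 0 (mod 2).
  s_3 = 0 + 0 + 0 + 1 + 1 + 0 + 0 + 0 = 2 ≡ 0 (mod 2).
  s_4 = 0 + 0 + 0 + 1 + 0 + 0 + 0 + 0 = 1 ≡ 1 (mod 2).
s = (0, 0, 0, 1)^T — this equals column 1 of H (binary 0001), so error is at position 1.
Correct: flip bit 1 of r = 000000100101000 to get c = 100000100101000.


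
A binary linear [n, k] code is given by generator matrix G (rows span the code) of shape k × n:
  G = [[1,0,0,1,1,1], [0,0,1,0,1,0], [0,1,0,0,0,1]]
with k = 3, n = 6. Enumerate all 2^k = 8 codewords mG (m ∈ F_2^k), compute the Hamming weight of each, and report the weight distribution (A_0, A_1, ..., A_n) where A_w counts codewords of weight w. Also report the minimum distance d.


Weight distribution: A_0 = 1, A_2 = 2, A_4 = 5. Minimum distance d = 2.

Enumerate all 2^3 = 8 messages m ∈ F_2^3.
For each, compute codeword c = mG in F_2^6, then tally its weight.
  m = 000 → c = 000000, weight = 0.
  m = 100 → c = 100111, weight = 4.
  m = 010 → c = 001010, weight = 2.
  m = 110 → c = 101101, weight = 4.
  m = 001 → c = 010001, weight = 2.
  m = 101 → c = 110110, weight = 4.
  m = 011 → c = 011011, weight = 4.
  m = 111 → c = 111100, weight = 4.
Tally weights:
  weight 0: 1 codewords.
  weight 2: 2 codewords.
  weight 4: 5 codewords.
Minimum distance d = smallest w > 0 with A_w > 0 = 2.
Sanity: Σ A_w = 8 = 2^3 = 8 ✓.


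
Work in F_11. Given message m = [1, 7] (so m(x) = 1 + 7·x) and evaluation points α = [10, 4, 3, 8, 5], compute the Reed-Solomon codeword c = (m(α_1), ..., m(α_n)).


c = [5, 7, 0, 2, 3]

Message polynomial: m(x) = 1 + 7·x (mod 11).
For each evaluation point α_i, compute m(α_i) mod 11:
  α_1 = 10: Horner steps 7 → 5, so m(10) = 5.
  α_2 = 4: Horner steps 7 → 7, so m(4) = 7.
  α_3 = 3: Horner steps 7 → 0, so m(3) = 0.
  α_4 = 8: Horner steps 7 → 2, so m(8) = 2.
  α_5 = 5: Horner steps 7 → 3, so m(5) = 3.
Codeword c = [5, 7, 0, 2, 3] ∈ F_11^5.


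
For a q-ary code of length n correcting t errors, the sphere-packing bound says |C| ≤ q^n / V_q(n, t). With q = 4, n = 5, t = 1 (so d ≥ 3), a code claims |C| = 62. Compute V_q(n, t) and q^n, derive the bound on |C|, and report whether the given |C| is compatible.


V_q(n, t) = 16, q^n = 1024, Hamming bound = 64, |C| = 62 ≤ bound (satisfied).

Step 1: Compute V_q(n, t) = Σ_{j=0}^1 C(n, j) (q−1)^j.
  j = 0: C(5,0)·(3)^0 = 1·1 = 1.
  j = 1: C(5,1)·(3)^1 = 5·3 = 15.
  V_q(n, t) = 1 + 15 = 16.
Step 2: q^n = 4^5 = 1024.
Step 3: Hamming bound ⌊q^n / V_q(n,t)⌋ = ⌊1024/16⌋ = 64.
Step 4: Compare |C| = 62 to 64: satisfied.
The claimed |C| lies below the Hamming bound.


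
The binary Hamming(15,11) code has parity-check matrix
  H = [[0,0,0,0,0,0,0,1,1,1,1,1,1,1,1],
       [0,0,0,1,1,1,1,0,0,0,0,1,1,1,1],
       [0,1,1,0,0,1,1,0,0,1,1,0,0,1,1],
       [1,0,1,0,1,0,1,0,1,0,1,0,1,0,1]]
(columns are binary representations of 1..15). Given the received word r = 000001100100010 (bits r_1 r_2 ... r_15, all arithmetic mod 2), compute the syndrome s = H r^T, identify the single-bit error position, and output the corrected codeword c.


s = (0, 1, 0, 1)^T, error position = 5, corrected codeword c = 000011100100010

Compute s = H r^T mod 2 one row at a time:
  s_1 = 0 + 0 + 1 + 0 + 0 + 0 + 1 + 0 = 2 ≡ 0 (mod 2).
  s_2 = 0 + 0 + 1 + 1 + 0 + 0 + 1 + 0 = 3 ≡ 1 (mod 2).
  s_3 = 0 + 0 + 1 + 1 + 1 + 0 + 1 + 0 = 4 ≡ 0 (mod 2).
  s_4 = 0 + 0 + 0 + 1 + 0 + 0 + 0 + 0 = 1 ≡ 1 (mod 2).
s = (0, 1, 0, 1)^T — this equals column 5 of H (binary 0101), so error is at position 5.
Correct: flip bit 5 of r = 000001100100010 to get c = 000011100100010.


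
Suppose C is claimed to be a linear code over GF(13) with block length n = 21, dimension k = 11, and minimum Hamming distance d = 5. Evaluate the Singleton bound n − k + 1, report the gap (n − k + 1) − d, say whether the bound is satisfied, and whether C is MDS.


Singleton RHS = n − k + 1 = 11, slack = 6, bound satisfied, not MDS.

Singleton bound: d ≤ n − k + 1.
Here n = 21, k = 11, so n − k + 1 = 11.
Given d = 5, check d ≤ 11: YES.
Slack = (n − k + 1) − d = 6.
The code is NOT MDS (slack = 6 > 0).
Description: the claimed parameters are [21, 11, 5]_13; such a code would be non-MDS.


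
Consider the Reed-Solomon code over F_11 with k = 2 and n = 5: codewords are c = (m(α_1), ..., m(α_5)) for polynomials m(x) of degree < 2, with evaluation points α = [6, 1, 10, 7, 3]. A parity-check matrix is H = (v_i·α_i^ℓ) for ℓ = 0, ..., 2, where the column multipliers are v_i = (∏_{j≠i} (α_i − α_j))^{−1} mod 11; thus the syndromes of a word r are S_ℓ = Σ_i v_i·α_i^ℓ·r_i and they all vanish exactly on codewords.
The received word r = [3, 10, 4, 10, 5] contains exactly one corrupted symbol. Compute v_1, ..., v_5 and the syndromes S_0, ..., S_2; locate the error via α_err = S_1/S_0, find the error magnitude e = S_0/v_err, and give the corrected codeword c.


S = (3, 10, 4), error at position 4, error magnitude e = 4, c = [3, 10, 4, 6, 5].

Step 1: column multipliers v_i = (∏_{j≠i}(α_i − α_j))^{−1} mod 11.
  i = 1 (α = 6): (6−1)(6−10)(6−7)(6−3) = 5·(−4)·(−1)·3 = 60 ≡ 5, so v_1 = 5^{−1} = 9 (mod 11).
  i = 2 (α = 1): (1−6)(1−10)(1−7)(1−3) = (−5)·(−9)·(−6)·(−2) = 540 ≡ 1, so v_2 = 1^{−1} = 1 (mod 11).
  i = 3 (α = 10): (10−6)(10−1)(10−7)(10−3) = 4·9·3·7 = 756 ≡ 8, so v_3 = 8^{−1} = 7 (mod 11).
  i = 4 (α = 7): (7−6)(7−1)(7−10)(7−3) = 1·6·(−3)·4 = −72 ≡ 5, so v_4 = 5^{−1} = 9 (mod 11).
  i = 5 (α = 3): (3−6)(3−1)(3−10)(3−7) = (−3)·2·(−7)·(−4) = −168 ≡ 8, so v_5 = 8^{−1} = 7 (mod 11).
  v = [9, 1, 7, 9, 7].
Step 2: syndromes of r = [3, 10, 4, 10, 5] (all sums mod 11).
  S_0 = Σ v_i r_i = 9·3 + 1·10 + 7·4 + 9·10 + 7·5 = 190 ≡ 3.
  S_1 = Σ v_i α_i r_i = 9·6·3 + 1·1·10 + 7·10·4 + 9·7·10 + 7·3·5 = 1187 ≡ 10.
  α_i^2 mod 11 = [3, 1, 1, 5, 9].
  S_2 = Σ v_i α_i^2 r_i = 9·3·3 + 1·1·10 + 7·1·4 + 9·5·10 + 7·9·5 = 884 ≡ 4.
  S = (3, 10, 4) ≠ 0, so r is not a codeword (an error is present).
Step 3: locate the error. For a single error e at position i, S_ℓ = v_i·e·α_i^ℓ, so α_err = S_1/S_0.
  S_0^{−1} = 3^{−1} = 4 (mod 11), so α_err = 10·4 = 40 ≡ 7 = α_4. Error position i = 4.
  Consistency check: S_2/S_1 = 4·10 = 40 ≡ 7 = α_err ✓ (single-error assumption holds).
Step 4: error magnitude e = S_0/v_4 = S_0·∏_{j≠4}(α_4 − α_j) = 3·5 = 15 ≡ 4 (mod 11).
Step 5: correct position 4: c_4 = r_4 − e = 10 − 4 ≡ 6 (mod 11). Hence c = [3, 10, 4, 6, 5].
  Check: interpolating c through the α_i gives m(x) = 7 + 3·x (degree < 2) with m(α_i) = c_i for every i, so c is indeed a codeword.


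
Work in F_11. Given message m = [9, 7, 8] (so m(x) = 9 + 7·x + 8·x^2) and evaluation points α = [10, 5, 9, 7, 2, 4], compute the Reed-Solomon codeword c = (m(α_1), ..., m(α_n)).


c = [10, 2, 5, 10, 0, 0]

Message polynomial: m(x) = 9 + 7·x + 8·x^2 (mod 11).
For each evaluation point α_i, compute m(α_i) mod 11:
  α_1 = 10: Horner steps 8 → 10 → 10, so m(10) = 10.
  α_2 = 5: Horner steps 8 → 3 → 2, so m(5) = 2.
  α_3 = 9: Horner steps 8 → 2 → 5, so m(9) = 5.
  α_4 = 7: Horner steps 8 → 8 → 10, so m(7) = 10.
  α_5 = 2: Horner steps 8 → 1 → 0, so m(2) = 0.
  α_6 = 4: Horner steps 8 → 6 → 0, so m(4) = 0.
Codeword c = [10, 2, 5, 10, 0, 0] ∈ F_11^6.


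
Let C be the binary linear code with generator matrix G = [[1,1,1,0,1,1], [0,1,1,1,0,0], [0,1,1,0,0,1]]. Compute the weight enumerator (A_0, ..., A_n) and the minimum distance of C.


Weight distribution: A_0 = 1, A_2 = 2, A_3 = 2, A_4 = 1, A_5 = 2. Minimum distance d = 2.

Enumerate all 2^3 = 8 messages m ∈ F_2^3.
For each, compute codeword c = mG in F_2^6, then tally its weight.
  m = 000 → c = 000000, weight = 0.
  m = 100 → c = 111011, weight = 5.
  m = 010 → c = 011100, weight = 3.
  m = 110 → c = 100111, weight = 4.
  m = 001 → c = 011001, weight = 3.
  m = 101 → c = 100010, weight = 2.
  m = 011 → c = 000101, weight = 2.
  m = 111 → c = 111110, weight = 5.
Tally weights:
  weight 0: 1 codewords.
  weight 2: 2 codewords.
  weight 3: 2 codewords.
  weight 4: 1 codewords.
  weight 5: 2 codewords.
Minimum distance d = smallest w > 0 with A_w > 0 = 2.
Sanity: Σ A_w = 8 = 2^3 = 8 ✓.


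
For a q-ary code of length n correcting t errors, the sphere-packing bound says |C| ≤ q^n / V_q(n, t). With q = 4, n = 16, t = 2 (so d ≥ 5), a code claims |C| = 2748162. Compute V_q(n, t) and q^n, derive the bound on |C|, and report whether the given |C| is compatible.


V_q(n, t) = 1129, q^n = 4294967296, Hamming bound = 3804222, |C| = 2748162 ≤ bound (satisfied).

Step 1: Compute V_q(n, t) = Σ_{j=0}^2 C(n, j) (q−1)^j.
  j = 0: C(16,0)·(3)^0 = 1·1 = 1.
  j = 1: C(16,1)·(3)^1 = 16·3 = 48.
  j = 2: C(16,2)·(3)^2 = 120·9 = 1080.
  V_q(n, t) = 1 + 48 + 1080 = 1129.
Step 2: q^n = 4^16 = 4294967296.
Step 3: Hamming bound ⌊q^n / V_q(n,t)⌋ = ⌊4294967296/1129⌋ = 3804222.
Step 4: Compare |C| = 2748162 to 3804222: satisfied.
The claimed |C| lies below the Hamming bound.


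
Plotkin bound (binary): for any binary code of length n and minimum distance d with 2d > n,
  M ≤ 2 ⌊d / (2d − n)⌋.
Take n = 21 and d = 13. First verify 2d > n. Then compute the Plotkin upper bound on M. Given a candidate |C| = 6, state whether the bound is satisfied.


Plotkin bound M ≤ 4; given |C| = 6 > bound (violated).

Check applicability: 2d = 26, n = 21.
2d − n = 5 > 0, so Plotkin applies.
Compute d/(2d−n) = 13/5 ≈ 2.6000.
⌊d/(2d−n)⌋ = 2.
Plotkin bound: M ≤ 2·2 = 4.
Given |C| = 6, check: VIOLATED.
This |C| is above the Plotkin bound, so no binary code with n = 21, d = 13 and 6 codewords exists.


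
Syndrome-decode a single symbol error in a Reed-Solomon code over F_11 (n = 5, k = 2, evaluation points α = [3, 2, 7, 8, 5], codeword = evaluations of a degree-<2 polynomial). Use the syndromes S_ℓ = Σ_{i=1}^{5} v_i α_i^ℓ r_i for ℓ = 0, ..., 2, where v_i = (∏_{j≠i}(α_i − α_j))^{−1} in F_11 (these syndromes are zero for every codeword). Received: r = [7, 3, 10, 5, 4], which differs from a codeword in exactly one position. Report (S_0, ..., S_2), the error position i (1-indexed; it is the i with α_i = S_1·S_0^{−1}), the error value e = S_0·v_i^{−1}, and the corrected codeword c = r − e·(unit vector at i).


S = (5, 2, 3), error at position 3, error magnitude e = 9, c = [7, 3, 1, 5, 4].

Step 1: column multipliers v_i = (∏_{j≠i}(α_i − α_j))^{−1} mod 11.
  i = 1 (α = 3): (3−2)(3−7)(3−8)(3−5) = 1·(−4)·(−5)·(−2) = −40 ≡ 4, so v_1 = 4^{−1} = 3 (mod 11).
  i = 2 (α = 2): (2−3)(2−7)(2−8)(2−5) = (−1)·(−5)·(−6)·(−3) = 90 ≡ 2, so v_2 = 2^{−1} = 6 (mod 11).
  i = 3 (α = 7): (7−3)(7−2)(7−8)(7−5) = 4·5·(−1)·2 = −40 ≡ 4, so v_3 = 4^{−1} = 3 (mod 11).
  i = 4 (α = 8): (8−3)(8−2)(8−7)(8−5) = 5·6·1·3 = 90 ≡ 2, so v_4 = 2^{−1} = 6 (mod 11).
  i = 5 (α = 5): (5−3)(5−2)(5−7)(5−8) = 2·3·(−2)·(−3) = 36 ≡ 3, so v_5 = 3^{−1} = 4 (mod 11).
  v = [3, 6, 3, 6, 4].
Step 2: syndromes of r = [7, 3, 10, 5, 4] (all sums mod 11).
  S_0 = Σ v_i r_i = 3·7 + 6·3 + 3·10 + 6·5 + 4·4 = 115 ≡ 5.
  S_1 = Σ v_i α_i r_i = 3·3·7 + 6·2·3 + 3·7·10 + 6·8·5 + 4·5·4 = 629 ≡ 2.
  α_i^2 mod 11 = [9, 4, 5, 9, 3].
  S_2 = Σ v_i α_i^2 r_i = 3·9·7 + 6·4·3 + 3·5·10 + 6·9·5 + 4·3·4 = 729 ≡ 3.
  S = (5, 2, 3) ≠ 0, so r is not a codeword (an error is present).
Step 3: locate the error. For a single error e at position i, S_ℓ = v_i·e·α_i^ℓ, so α_err = S_1/S_0.
  S_0^{−1} = 5^{−1} = 9 (mod 11), so α_err = 2·9 = 18 ≡ 7 = α_3. Error position i = 3.
  Consistency check: S_2/S_1 = 3·6 = 18 ≡ 7 = α_err ✓ (single-error assumption holds).
Step 4: error magnitude e = S_0/v_3 = S_0·∏_{j≠3}(α_3 − α_j) = 5·4 = 20 ≡ 9 (mod 11).
Step 5: correct position 3: c_3 = r_3 − e = 10 − 9 ≡ 1 (mod 11). Hence c = [7, 3, 1, 5, 4].
  Check: interpolating c through the α_i gives m(x) = 6 + 4·x (degree < 2) with m(α_i) = c_i for every i, so c is indeed a codeword.


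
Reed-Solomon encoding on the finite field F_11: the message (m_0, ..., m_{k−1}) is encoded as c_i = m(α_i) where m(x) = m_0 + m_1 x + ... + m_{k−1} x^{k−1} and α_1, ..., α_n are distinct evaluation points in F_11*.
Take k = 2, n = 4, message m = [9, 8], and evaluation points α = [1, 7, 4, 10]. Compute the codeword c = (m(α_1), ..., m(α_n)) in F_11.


c = [6, 10, 8, 1]

Message polynomial: m(x) = 9 + 8·x (mod 11).
For each evaluation point α_i, compute m(α_i) mod 11:
  α_1 = 1: Horner steps 8 → 6, so m(1) = 6.
  α_2 = 7: Horner steps 8 → 10, so m(7) = 10.
  α_3 = 4: Horner steps 8 → 8, so m(4) = 8.
  α_4 = 10: Horner steps 8 → 1, so m(10) = 1.
Codeword c = [6, 10, 8, 1] ∈ F_11^4.


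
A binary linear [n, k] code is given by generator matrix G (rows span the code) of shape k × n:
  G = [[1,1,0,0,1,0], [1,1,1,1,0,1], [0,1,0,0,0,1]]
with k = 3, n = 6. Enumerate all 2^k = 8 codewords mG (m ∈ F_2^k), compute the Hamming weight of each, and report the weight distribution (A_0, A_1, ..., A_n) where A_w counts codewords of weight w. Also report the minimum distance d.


Weight distribution: A_0 = 1, A_2 = 1, A_3 = 3, A_4 = 2, A_5 = 1. Minimum distance d = 2.

Enumerate all 2^3 = 8 messages m ∈ F_2^3.
For each, compute codeword c = mG in F_2^6, then tally its weight.
  m = 000 → c = 000000, weight = 0.
  m = 100 → c = 110010, weight = 3.
  m = 010 → c = 111101, weight = 5.
  m = 110 → c = 001111, weight = 4.
  m = 001 → c = 010001, weight = 2.
  m = 101 → c = 100011, weight = 3.
  m = 011 → c = 101100, weight = 3.
  m = 111 → c = 011110, weight = 4.
Tally weights:
  weight 0: 1 codewords.
  weight 2: 1 codewords.
  weight 3: 3 codewords.
  weight 4: 2 codewords.
  weight 5: 1 codewords.
Minimum distance d = smallest w > 0 with A_w > 0 = 2.
Sanity: Σ A_w = 8 = 2^3 = 8 ✓.


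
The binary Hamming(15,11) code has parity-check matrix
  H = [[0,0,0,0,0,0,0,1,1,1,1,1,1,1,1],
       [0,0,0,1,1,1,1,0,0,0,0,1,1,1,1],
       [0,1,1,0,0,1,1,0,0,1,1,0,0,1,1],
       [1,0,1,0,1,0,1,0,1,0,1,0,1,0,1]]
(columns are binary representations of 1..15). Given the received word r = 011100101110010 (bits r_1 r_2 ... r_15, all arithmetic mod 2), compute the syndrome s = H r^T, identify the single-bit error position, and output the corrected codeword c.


s = (0, 1, 0, 0)^T, error position = 4, corrected codeword c = 011000101110010

Compute s = H r^T mod 2 one row at a time:
  s_1 = 0 + 1 + 1 + 1 + 0 + 0 + 1 + 0 = 4 ≡ 0 (mod 2).
  s_2 = 1 + 0 + 0 + 1 + 0 + 0 + 1 + 0 = 3 ≡ 1 (mod 2).
  s_3 = 1 + 1 + 0 + 1 + 1 + 1 + 1 + 0 = 6 ≡ 0 (mod 2).
  s_4 = 0 + 1 + 0 + 1 + 1 + 1 + 0 + 0 = 4 ≡ 0 (mod 2).
s = (0, 1, 0, 0)^T — this equals column 4 of H (binary 0100), so error is at position 4.
Correct: flip bit 4 of r = 011100101110010 to get c = 011000101110010.


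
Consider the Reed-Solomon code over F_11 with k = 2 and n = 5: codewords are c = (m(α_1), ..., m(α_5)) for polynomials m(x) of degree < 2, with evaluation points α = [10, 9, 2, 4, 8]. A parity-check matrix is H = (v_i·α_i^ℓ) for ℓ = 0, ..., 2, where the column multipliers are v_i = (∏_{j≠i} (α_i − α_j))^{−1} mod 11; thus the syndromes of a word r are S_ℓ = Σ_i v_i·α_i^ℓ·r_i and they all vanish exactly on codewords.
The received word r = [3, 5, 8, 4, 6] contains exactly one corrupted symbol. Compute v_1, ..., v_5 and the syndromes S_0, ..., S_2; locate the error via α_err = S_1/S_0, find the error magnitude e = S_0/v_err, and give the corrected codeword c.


S = (8, 9, 6), error at position 5, error magnitude e = 10, c = [3, 5, 8, 4, 7].

Step 1: column multipliers v_i = (∏_{j≠i}(α_i − α_j))^{−1} mod 11.
  i = 1 (α = 10): (10−9)(10−2)(10−4)(10−8) = 1·8·6·2 = 96 ≡ 8, so v_1 = 8^{−1} = 7 (mod 11).
  i = 2 (α = 9): (9−10)(9−2)(9−4)(9−8) = (−1)·7·5·1 = −35 ≡ 9, so v_2 = 9^{−1} = 5 (mod 11).
  i = 3 (α = 2): (2−10)(2−9)(2−4)(2−8) = (−8)·(−7)·(−2)·(−6) = 672 ≡ 1, so v_3 = 1^{−1} = 1 (mod 11).
  i = 4 (α = 4): (4−10)(4−9)(4−2)(4−8) = (−6)·(−5)·2·(−4) = −240 ≡ 2, so v_4 = 2^{−1} = 6 (mod 11).
  i = 5 (α = 8): (8−10)(8−9)(8−2)(8−4) = (−2)·(−1)·6·4 = 48 ≡ 4, so v_5 = 4^{−1} = 3 (mod 11).
  v = [7, 5, 1, 6, 3].
Step 2: syndromes of r = [3, 5, 8, 4, 6] (all sums mod 11).
  S_0 = Σ v_i r_i = 7·3 + 5·5 + 1·8 + 6·4 + 3·6 = 96 ≡ 8.
  S_1 = Σ v_i α_i r_i = 7·10·3 + 5·9·5 + 1·2·8 + 6·4·4 + 3·8·6 = 691 ≡ 9.
  α_i^2 mod 11 = [1, 4, 4, 5, 9].
  S_2 = Σ v_i α_i^2 r_i = 7·1·3 + 5·4·5 + 1·4·8 + 6·5·4 + 3·9·6 = 435 ≡ 6.
  S = (8, 9, 6) ≠ 0, so r is not a codeword (an error is present).
Step 3: locate the error. For a single error e at position i, S_ℓ = v_i·e·α_i^ℓ, so α_err = S_1/S_0.
  S_0^{−1} = 8^{−1} = 7 (mod 11), so α_err = 9·7 = 63 ≡ 8 = α_5. Error position i = 5.
  Consistency check: S_2/S_1 = 6·5 = 30 ≡ 8 = α_err ✓ (single-error assumption holds).
Step 4: error magnitude e = S_0/v_5 = S_0·∏_{j≠5}(α_5 − α_j) = 8·4 = 32 ≡ 10 (mod 11).
Step 5: correct position 5: c_5 = r_5 − e = 6 − 10 ≡ 7 (mod 11). Hence c = [3, 5, 8, 4, 7].
  Check: interpolating c through the α_i gives m(x) = 1 + 9·x (degree < 2) with m(α_i) = c_i for every i, so c is indeed a codeword.


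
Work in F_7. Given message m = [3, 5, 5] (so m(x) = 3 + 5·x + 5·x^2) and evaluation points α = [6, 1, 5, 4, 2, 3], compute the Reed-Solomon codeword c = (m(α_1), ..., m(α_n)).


c = [3, 6, 6, 5, 5, 0]

Message polynomial: m(x) = 3 + 5·x + 5·x^2 (mod 7).
For each evaluation point α_i, compute m(α_i) mod 7:
  α_1 = 6: Horner steps 5 → 0 → 3, so m(6) = 3.
  α_2 = 1: Horner steps 5 → 3 → 6, so m(1) = 6.
  α_3 = 5: Horner steps 5 → 2 → 6, so m(5) = 6.
  α_4 = 4: Horner steps 5 → 4 → 5, so m(4) = 5.
  α_5 = 2: Horner steps 5 → 1 → 5, so m(2) = 5.
  α_6 = 3: Horner steps 5 → 6 → 0, so m(3) = 0.
Codeword c = [3, 6, 6, 5, 5, 0] ∈ F_7^6.
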